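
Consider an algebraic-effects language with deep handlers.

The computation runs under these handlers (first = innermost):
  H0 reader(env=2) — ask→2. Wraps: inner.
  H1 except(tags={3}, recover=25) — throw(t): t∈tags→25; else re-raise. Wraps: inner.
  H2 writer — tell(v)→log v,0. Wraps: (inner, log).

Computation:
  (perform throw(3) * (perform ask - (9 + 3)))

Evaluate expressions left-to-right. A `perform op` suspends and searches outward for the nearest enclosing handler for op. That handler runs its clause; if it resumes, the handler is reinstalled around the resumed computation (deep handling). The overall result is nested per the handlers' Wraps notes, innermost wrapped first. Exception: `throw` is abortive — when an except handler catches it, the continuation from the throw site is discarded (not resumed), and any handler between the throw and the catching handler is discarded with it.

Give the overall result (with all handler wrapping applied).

Step-by-step:
throw(3) @ H1 caught ⇒ 25
H2 returns (25, ())
= (25, ())

Answer: (25, ())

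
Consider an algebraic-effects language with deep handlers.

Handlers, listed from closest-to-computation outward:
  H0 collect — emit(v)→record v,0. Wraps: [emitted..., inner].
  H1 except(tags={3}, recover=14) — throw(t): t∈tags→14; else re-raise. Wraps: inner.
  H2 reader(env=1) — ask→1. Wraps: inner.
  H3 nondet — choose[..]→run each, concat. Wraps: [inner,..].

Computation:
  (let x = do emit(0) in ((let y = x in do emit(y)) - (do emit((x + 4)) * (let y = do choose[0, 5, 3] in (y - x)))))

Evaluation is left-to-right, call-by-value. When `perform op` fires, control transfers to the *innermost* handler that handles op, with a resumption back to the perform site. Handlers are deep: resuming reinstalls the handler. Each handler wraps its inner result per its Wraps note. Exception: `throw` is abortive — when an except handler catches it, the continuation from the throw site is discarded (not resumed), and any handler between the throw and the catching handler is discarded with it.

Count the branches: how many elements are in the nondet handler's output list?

Working:
emit(0) @ H0 ⇒ out+=0
emit(0) @ H0 ⇒ out+=0
emit(4) @ H0 ⇒ out+=4
choose[0, 5, 3] @ H3
  branch[0] choose=0:
    H0 returns [0, 0, 4, 0]
    H1 returns [0, 0, 4, 0]
    H2 returns [0, 0, 4, 0]
    H3 returns [[0, 0, 4, 0]]
  branch[1] choose=5:
    H0 returns [0, 0, 4, 0]
    H1 returns [0, 0, 4, 0]
    H2 returns [0, 0, 4, 0]
    H3 returns [[0, 0, 4, 0]]
  branch[2] choose=3:
    H0 returns [0, 0, 4, 0]
    H1 returns [0, 0, 4, 0]
    H2 returns [0, 0, 4, 0]
    H3 returns [[0, 0, 4, 0]]
= [[0, 0, 4, 0], [0, 0, 4, 0], [0, 0, 4, 0]]

Answer: 3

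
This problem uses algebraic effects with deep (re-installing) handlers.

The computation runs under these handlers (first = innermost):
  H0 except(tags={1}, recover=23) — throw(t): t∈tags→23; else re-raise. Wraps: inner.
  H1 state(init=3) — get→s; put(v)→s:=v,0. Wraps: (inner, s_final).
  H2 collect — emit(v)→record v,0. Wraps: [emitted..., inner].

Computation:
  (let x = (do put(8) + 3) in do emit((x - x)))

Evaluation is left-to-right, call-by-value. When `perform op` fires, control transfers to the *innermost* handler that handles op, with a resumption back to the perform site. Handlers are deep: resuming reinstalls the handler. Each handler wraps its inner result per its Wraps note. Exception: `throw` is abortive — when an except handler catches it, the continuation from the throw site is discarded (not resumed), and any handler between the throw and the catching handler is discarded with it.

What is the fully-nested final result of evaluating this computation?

Evaluation trace:
put(8) @ H1 ⇒ s:=8
emit(0) @ H2 ⇒ out+=0
H0 returns 0
H1 returns (0, 8)
H2 returns [0, (0, 8)]
= [0, (0, 8)]

Answer: [0, (0, 8)]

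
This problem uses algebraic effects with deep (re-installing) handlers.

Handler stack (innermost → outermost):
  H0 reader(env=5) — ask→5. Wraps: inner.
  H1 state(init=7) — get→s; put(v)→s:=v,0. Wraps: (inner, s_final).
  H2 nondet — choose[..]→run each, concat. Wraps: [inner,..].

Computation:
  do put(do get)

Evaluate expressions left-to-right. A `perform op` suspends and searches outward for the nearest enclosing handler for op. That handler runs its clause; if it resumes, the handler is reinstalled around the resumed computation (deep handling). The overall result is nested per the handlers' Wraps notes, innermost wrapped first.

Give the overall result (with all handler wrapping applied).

Answer: [(0, 7)]

Evaluation trace:
get @ H1 ⇒ 7
put(7) @ H1 ⇒ s:=7
H0 returns 0
H1 returns (0, 7)
H2 returns [(0, 7)]
= [(0, 7)]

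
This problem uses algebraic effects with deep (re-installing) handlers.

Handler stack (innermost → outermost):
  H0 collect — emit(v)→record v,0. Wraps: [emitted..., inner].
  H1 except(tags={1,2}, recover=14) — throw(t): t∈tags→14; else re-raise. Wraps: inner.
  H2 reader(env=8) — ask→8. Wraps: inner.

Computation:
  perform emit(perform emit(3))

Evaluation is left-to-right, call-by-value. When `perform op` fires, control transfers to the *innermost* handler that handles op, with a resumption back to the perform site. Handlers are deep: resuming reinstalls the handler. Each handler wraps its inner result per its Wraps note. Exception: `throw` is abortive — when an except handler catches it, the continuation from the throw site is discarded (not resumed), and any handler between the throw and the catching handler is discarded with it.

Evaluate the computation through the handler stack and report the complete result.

Answer: [3, 0, 0]

Evaluation trace:
emit(3) @ H0 ⇒ out+=3
emit(0) @ H0 ⇒ out+=0
H0 returns [3, 0, 0]
H1 returns [3, 0, 0]
H2 returns [3, 0, 0]
= [3, 0, 0]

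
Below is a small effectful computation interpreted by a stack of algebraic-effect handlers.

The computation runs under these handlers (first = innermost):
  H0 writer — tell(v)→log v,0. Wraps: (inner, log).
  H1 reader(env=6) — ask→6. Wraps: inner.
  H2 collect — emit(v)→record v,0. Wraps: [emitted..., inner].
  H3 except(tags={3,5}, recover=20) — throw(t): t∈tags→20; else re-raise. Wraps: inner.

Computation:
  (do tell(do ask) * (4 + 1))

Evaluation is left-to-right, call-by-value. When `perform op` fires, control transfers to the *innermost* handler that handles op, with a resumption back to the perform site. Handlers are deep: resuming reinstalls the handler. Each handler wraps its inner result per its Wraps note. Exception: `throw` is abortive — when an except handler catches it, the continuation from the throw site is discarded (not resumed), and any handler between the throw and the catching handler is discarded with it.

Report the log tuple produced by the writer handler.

Step-by-step:
ask @ H1 ⇒ 6
tell(6) @ H0 ⇒ log+=6
H0 returns (0, (6))
H1 returns (0, (6))
H2 returns [(0, (6))]
H3 returns [(0, (6))]
= [(0, (6))]

Answer: (6)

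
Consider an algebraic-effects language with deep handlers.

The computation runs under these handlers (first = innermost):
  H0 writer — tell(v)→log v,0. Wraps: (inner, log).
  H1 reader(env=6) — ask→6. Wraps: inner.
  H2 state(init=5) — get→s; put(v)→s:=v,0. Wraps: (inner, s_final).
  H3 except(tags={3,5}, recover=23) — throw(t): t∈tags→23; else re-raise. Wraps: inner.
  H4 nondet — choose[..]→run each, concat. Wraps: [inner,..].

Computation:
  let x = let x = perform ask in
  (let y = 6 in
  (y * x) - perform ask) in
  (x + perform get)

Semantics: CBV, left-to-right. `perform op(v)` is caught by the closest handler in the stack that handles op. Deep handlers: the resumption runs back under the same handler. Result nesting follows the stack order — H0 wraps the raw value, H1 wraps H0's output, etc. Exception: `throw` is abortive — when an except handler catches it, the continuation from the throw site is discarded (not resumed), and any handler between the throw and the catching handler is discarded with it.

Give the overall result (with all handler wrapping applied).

Answer: [((35, ()), 5)]

Working:
ask @ H1 ⇒ 6
ask @ H1 ⇒ 6
get @ H2 ⇒ 5
H0 returns (35, ())
H1 returns (35, ())
H2 returns ((35, ()), 5)
H3 returns ((35, ()), 5)
H4 returns [((35, ()), 5)]
= [((35, ()), 5)]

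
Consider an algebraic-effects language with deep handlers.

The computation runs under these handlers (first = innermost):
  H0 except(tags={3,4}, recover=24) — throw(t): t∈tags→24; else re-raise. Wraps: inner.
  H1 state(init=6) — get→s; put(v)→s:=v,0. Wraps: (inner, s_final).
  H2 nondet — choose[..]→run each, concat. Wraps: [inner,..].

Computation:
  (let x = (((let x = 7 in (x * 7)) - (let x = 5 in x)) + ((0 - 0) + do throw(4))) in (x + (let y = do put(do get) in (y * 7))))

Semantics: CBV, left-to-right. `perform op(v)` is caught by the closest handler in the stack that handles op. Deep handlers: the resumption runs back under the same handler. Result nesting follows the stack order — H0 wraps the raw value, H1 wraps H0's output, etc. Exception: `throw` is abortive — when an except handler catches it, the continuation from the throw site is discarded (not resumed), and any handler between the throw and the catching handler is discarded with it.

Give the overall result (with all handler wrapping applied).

Step-by-step:
throw(4) @ H0 caught ⇒ 24
H1 returns (24, 6)
H2 returns [(24, 6)]
= [(24, 6)]

Answer: [(24, 6)]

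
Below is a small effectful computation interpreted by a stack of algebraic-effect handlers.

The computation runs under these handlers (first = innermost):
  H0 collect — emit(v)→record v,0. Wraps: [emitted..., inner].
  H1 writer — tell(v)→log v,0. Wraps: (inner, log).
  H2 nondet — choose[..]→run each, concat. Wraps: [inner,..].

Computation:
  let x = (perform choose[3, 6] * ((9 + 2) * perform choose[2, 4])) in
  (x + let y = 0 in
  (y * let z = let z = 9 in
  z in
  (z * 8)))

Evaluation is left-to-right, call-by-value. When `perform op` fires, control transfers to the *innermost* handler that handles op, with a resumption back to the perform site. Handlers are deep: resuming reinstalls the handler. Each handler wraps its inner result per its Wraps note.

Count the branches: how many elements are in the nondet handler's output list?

Answer: 4

Working:
choose[3, 6] @ H2
  branch[0] choose=3:
    choose[2, 4] @ H2
      branch[0] choose=2:
        H0 returns [66]
        H1 returns ([66], ())
        H2 returns [([66], ())]
      branch[1] choose=4:
        H0 returns [132]
        H1 returns ([132], ())
        H2 returns [([132], ())]
  branch[1] choose=6:
    choose[2, 4] @ H2
      branch[0] choose=2:
        H0 returns [132]
        H1 returns ([132], ())
        H2 returns [([132], ())]
      branch[1] choose=4:
        H0 returns [264]
        H1 returns ([264], ())
        H2 returns [([264], ())]
= [([66], ()), ([132], ()), ([132], ()), ([264], ())]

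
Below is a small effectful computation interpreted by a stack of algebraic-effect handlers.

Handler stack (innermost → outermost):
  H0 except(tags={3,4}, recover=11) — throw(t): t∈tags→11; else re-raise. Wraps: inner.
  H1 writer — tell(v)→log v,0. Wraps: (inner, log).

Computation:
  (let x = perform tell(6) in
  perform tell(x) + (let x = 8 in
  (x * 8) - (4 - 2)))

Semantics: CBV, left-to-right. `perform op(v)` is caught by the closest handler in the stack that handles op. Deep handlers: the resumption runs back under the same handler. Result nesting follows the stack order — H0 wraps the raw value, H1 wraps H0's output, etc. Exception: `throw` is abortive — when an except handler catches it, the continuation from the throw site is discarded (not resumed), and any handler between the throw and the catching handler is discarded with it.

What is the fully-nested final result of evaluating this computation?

Evaluation trace:
tell(6) @ H1 ⇒ log+=6
tell(0) @ H1 ⇒ log+=0
H0 returns 62
H1 returns (62, (6, 0))
= (62, (6, 0))

Answer: (62, (6, 0))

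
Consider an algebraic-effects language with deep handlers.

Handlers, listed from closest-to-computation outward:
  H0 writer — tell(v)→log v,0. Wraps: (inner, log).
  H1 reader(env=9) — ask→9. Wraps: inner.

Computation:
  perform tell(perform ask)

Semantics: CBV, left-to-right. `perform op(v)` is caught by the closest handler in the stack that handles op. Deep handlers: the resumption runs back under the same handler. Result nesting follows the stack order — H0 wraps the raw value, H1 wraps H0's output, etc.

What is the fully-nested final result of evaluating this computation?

Answer: (0, (9))

Working:
ask @ H1 ⇒ 9
tell(9) @ H0 ⇒ log+=9
H0 returns (0, (9))
H1 returns (0, (9))
= (0, (9))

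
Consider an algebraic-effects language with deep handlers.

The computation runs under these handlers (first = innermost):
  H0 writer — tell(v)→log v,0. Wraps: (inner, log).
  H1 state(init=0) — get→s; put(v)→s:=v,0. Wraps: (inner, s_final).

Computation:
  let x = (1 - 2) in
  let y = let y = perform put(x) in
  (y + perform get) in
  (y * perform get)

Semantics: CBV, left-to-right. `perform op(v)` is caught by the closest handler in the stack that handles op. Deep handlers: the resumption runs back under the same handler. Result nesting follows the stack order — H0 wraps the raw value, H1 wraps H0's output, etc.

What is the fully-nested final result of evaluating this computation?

Answer: ((1, ()), -1)

Evaluation trace:
put(-1) @ H1 ⇒ s:=-1
get @ H1 ⇒ -1
get @ H1 ⇒ -1
H0 returns (1, ())
H1 returns ((1, ()), -1)
= ((1, ()), -1)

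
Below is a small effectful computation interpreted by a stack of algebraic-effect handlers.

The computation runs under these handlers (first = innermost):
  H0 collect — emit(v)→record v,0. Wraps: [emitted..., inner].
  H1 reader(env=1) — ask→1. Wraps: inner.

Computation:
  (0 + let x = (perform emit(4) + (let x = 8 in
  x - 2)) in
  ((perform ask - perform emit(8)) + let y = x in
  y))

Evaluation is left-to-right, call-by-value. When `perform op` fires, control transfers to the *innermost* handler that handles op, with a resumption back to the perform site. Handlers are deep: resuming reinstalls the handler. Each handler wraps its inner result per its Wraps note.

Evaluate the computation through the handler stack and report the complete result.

Working:
emit(4) @ H0 ⇒ out+=4
ask @ H1 ⇒ 1
emit(8) @ H0 ⇒ out+=8
H0 returns [4, 8, 7]
H1 returns [4, 8, 7]
= [4, 8, 7]

Answer: [4, 8, 7]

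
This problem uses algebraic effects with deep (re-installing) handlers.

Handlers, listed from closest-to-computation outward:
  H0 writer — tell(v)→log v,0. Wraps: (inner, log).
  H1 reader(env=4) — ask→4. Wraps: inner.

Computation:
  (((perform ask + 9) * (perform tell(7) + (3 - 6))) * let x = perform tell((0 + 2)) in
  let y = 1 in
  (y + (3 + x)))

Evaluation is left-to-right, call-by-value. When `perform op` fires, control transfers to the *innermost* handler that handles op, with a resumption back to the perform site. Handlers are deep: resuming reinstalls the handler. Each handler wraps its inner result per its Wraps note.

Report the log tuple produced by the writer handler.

Evaluation trace:
ask @ H1 ⇒ 4
tell(7) @ H0 ⇒ log+=7
tell(2) @ H0 ⇒ log+=2
H0 returns (-156, (7, 2))
H1 returns (-156, (7, 2))
= (-156, (7, 2))

Answer: (7, 2)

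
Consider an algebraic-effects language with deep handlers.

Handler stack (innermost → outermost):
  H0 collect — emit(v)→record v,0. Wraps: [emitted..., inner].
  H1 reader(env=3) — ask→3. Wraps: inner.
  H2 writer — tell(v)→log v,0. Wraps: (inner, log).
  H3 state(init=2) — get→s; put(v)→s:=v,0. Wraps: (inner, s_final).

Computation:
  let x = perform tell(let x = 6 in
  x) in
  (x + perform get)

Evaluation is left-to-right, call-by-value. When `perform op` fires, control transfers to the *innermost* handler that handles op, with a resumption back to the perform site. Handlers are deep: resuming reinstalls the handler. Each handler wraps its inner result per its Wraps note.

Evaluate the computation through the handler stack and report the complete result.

Working:
tell(6) @ H2 ⇒ log+=6
get @ H3 ⇒ 2
H0 returns [2]
H1 returns [2]
H2 returns ([2], (6))
H3 returns (([2], (6)), 2)
= (([2], (6)), 2)

Answer: (([2], (6)), 2)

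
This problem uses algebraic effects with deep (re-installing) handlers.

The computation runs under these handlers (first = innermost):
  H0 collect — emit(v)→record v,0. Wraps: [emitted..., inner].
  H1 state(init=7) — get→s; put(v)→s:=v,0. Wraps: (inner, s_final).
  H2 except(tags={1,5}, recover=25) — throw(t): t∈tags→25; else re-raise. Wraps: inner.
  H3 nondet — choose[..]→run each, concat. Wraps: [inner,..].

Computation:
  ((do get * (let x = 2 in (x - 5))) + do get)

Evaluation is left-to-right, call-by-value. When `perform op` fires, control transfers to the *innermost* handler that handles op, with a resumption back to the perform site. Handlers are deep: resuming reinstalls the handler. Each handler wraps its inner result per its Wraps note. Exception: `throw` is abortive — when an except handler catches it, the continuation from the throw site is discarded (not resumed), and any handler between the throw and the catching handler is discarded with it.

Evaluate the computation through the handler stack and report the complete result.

Step-by-step:
get @ H1 ⇒ 7
get @ H1 ⇒ 7
H0 returns [-14]
H1 returns ([-14], 7)
H2 returns ([-14], 7)
H3 returns [([-14], 7)]
= [([-14], 7)]

Answer: [([-14], 7)]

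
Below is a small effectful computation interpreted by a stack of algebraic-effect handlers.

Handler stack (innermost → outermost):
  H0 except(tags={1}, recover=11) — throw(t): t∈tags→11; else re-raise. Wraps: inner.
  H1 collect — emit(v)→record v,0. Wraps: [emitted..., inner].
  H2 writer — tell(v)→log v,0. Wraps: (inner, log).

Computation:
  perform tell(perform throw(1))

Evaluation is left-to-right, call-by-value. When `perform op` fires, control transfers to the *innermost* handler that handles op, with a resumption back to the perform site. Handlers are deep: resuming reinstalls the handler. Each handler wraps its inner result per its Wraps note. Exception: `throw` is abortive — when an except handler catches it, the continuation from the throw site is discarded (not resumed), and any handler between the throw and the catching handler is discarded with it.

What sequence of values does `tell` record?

Evaluation trace:
throw(1) @ H0 caught ⇒ 11
H1 returns [11]
H2 returns ([11], ())
= ([11], ())

Answer: ()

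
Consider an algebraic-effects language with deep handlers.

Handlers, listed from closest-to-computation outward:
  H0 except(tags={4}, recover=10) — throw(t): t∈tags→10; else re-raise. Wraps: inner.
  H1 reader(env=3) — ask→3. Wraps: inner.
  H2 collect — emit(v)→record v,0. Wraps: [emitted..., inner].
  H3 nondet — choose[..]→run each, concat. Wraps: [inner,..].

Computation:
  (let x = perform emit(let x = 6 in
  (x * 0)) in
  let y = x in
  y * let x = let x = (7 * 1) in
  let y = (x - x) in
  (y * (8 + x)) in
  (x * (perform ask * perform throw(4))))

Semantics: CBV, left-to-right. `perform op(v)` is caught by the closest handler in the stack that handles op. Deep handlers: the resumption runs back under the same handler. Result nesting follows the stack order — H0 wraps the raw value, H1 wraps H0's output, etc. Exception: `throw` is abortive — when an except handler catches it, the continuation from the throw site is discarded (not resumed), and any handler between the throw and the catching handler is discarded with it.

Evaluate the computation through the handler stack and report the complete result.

Answer: [[0, 10]]

Evaluation trace:
emit(0) @ H2 ⇒ out+=0
ask @ H1 ⇒ 3
throw(4) @ H0 caught ⇒ 10
H1 returns 10
H2 returns [0, 10]
H3 returns [[0, 10]]
= [[0, 10]]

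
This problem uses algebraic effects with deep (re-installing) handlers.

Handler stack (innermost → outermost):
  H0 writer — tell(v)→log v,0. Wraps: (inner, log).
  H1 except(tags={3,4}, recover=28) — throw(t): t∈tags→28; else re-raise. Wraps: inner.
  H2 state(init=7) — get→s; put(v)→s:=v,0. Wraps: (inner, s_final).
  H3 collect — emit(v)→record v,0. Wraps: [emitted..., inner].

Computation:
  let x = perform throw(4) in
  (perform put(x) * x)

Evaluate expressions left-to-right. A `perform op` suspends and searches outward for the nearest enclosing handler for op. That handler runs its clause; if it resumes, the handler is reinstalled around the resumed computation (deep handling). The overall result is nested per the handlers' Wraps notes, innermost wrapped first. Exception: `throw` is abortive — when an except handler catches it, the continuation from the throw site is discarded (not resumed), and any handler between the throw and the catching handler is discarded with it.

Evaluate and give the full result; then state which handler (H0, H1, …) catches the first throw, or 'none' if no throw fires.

Working:
throw(4) @ H1 caught ⇒ 28
H2 returns (28, 7)
H3 returns [(28, 7)]
= [(28, 7)]

Answer: [(28, 7)] ; first throw caught by: H1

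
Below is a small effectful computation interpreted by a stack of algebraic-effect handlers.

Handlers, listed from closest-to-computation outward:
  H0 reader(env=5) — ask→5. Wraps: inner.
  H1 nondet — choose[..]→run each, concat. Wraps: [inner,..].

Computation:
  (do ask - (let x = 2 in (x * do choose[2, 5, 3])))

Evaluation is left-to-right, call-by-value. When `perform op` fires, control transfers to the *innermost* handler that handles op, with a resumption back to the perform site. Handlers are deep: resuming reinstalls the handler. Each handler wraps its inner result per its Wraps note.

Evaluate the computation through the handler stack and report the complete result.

Evaluation trace:
ask @ H0 ⇒ 5
choose[2, 5, 3] @ H1
  branch[0] choose=2:
    H0 returns 1
    H1 returns [1]
  branch[1] choose=5:
    H0 returns -5
    H1 returns [-5]
  branch[2] choose=3:
    H0 returns -1
    H1 returns [-1]
= [1, -5, -1]

Answer: [1, -5, -1]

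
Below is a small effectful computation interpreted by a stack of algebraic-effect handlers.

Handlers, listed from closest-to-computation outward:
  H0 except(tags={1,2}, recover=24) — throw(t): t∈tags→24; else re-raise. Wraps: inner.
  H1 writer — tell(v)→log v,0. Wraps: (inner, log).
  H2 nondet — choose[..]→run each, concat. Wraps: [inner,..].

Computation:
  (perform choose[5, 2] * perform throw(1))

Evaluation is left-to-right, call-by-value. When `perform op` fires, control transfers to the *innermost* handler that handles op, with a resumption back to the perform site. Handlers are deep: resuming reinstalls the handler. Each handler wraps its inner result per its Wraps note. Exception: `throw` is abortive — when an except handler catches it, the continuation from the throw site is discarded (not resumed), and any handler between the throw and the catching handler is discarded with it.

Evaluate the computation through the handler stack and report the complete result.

Answer: [(24, ()), (24, ())]

Working:
choose[5, 2] @ H2
  branch[0] choose=5:
    throw(1) @ H0 caught ⇒ 24
    H1 returns (24, ())
    H2 returns [(24, ())]
  branch[1] choose=2:
    throw(1) @ H0 caught ⇒ 24
    H1 returns (24, ())
    H2 returns [(24, ())]
= [(24, ()), (24, ())]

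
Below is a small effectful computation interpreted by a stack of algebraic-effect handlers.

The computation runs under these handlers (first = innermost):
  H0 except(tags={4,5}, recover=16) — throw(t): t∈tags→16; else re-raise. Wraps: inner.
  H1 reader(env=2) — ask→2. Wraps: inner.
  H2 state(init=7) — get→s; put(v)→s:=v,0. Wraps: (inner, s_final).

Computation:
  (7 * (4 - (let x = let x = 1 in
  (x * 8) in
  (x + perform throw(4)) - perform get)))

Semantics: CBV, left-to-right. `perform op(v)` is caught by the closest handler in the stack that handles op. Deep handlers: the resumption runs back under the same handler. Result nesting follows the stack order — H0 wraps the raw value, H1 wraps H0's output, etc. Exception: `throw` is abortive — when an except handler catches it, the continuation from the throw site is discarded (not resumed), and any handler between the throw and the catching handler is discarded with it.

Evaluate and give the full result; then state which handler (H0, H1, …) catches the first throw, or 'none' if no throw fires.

Answer: (16, 7) ; first throw caught by: H0

Step-by-step:
throw(4) @ H0 caught ⇒ 16
H1 returns 16
H2 returns (16, 7)
= (16, 7)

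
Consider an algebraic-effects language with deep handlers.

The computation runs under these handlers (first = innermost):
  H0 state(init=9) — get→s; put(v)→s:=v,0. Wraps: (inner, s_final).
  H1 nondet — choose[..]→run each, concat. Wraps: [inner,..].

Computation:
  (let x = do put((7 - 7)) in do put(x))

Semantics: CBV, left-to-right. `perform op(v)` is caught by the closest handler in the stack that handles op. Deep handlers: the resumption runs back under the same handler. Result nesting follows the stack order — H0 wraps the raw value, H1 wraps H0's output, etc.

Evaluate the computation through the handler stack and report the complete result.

Answer: [(0, 0)]

Working:
put(0) @ H0 ⇒ s:=0
put(0) @ H0 ⇒ s:=0
H0 returns (0, 0)
H1 returns [(0, 0)]
= [(0, 0)]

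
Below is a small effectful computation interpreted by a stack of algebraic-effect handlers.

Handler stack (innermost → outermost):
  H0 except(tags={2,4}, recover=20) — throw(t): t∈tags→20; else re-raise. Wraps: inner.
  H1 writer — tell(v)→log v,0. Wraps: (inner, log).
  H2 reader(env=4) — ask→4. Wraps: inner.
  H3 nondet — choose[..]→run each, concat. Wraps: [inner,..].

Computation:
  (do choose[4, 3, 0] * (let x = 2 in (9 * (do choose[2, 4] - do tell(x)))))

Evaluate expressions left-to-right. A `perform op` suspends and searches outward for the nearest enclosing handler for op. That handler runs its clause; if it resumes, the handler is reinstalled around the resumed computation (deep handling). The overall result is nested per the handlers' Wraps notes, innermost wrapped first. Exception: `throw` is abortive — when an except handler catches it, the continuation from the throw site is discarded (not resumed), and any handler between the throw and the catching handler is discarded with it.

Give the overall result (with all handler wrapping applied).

Answer: [(72, (2)), (144, (2)), (54, (2)), (108, (2)), (0, (2)), (0, (2))]

Working:
choose[4, 3, 0] @ H3
  branch[0] choose=4:
    choose[2, 4] @ H3
      branch[0] choose=2:
        tell(2) @ H1 ⇒ log+=2
        H0 returns 72
        H1 returns (72, (2))
        H2 returns (72, (2))
        H3 returns [(72, (2))]
      branch[1] choose=4:
        tell(2) @ H1 ⇒ log+=2
        H0 returns 144
        H1 returns (144, (2))
        H2 returns (144, (2))
        H3 returns [(144, (2))]
  branch[1] choose=3:
    choose[2, 4] @ H3
      branch[0] choose=2:
        tell(2) @ H1 ⇒ log+=2
        H0 returns 54
        H1 returns (54, (2))
        H2 returns (54, (2))
        H3 returns [(54, (2))]
      branch[1] choose=4:
        tell(2) @ H1 ⇒ log+=2
        H0 returns 108
        H1 returns (108, (2))
        H2 returns (108, (2))
        H3 returns [(108, (2))]
  branch[2] choose=0:
    choose[2, 4] @ H3
      branch[0] choose=2:
        tell(2) @ H1 ⇒ log+=2
        H0 returns 0
        H1 returns (0, (2))
        H2 returns (0, (2))
        H3 returns [(0, (2))]
      branch[1] choose=4:
        tell(2) @ H1 ⇒ log+=2
        H0 returns 0
        H1 returns (0, (2))
        H2 returns (0, (2))
        H3 returns [(0, (2))]
= [(72, (2)), (144, (2)), (54, (2)), (108, (2)), (0, (2)), (0, (2))]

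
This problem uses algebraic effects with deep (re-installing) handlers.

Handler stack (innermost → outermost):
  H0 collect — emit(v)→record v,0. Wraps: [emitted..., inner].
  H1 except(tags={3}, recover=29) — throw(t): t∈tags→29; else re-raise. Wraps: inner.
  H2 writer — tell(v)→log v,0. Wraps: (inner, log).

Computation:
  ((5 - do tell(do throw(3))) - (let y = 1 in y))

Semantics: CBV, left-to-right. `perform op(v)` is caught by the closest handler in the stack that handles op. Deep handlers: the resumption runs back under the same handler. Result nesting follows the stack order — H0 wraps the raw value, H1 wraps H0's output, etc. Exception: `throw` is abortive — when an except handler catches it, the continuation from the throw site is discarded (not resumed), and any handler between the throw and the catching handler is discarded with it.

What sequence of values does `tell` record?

Answer: ()

Evaluation trace:
throw(3) @ H1 caught ⇒ 29
H2 returns (29, ())
= (29, ())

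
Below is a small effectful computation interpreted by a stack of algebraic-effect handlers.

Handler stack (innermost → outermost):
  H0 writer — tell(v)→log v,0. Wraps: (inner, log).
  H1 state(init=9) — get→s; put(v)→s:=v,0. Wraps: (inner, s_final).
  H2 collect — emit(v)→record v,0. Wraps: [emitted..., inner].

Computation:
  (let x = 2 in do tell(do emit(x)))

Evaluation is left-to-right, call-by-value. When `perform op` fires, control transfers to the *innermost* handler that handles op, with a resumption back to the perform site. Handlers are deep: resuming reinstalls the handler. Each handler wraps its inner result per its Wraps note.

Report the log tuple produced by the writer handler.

Working:
emit(2) @ H2 ⇒ out+=2
tell(0) @ H0 ⇒ log+=0
H0 returns (0, (0))
H1 returns ((0, (0)), 9)
H2 returns [2, ((0, (0)), 9)]
= [2, ((0, (0)), 9)]

Answer: (0)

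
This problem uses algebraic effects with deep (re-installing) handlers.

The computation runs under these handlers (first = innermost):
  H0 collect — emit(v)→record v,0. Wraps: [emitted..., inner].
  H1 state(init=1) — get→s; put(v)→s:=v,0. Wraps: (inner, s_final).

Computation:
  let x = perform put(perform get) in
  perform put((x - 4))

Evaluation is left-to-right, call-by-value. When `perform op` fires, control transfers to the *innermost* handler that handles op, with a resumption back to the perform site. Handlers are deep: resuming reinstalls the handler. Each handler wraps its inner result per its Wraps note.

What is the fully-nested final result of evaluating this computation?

Answer: ([0], -4)

Evaluation trace:
get @ H1 ⇒ 1
put(1) @ H1 ⇒ s:=1
put(-4) @ H1 ⇒ s:=-4
H0 returns [0]
H1 returns ([0], -4)
= ([0], -4)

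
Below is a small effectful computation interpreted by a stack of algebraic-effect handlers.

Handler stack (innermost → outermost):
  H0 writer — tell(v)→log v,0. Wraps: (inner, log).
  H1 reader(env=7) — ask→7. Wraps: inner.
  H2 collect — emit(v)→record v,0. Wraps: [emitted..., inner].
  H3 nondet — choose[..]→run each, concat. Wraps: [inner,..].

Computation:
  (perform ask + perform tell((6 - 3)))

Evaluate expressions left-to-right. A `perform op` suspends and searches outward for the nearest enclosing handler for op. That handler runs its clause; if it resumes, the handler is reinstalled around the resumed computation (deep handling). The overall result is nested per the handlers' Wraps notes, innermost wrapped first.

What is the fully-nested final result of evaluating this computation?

Answer: [[(7, (3))]]

Working:
ask @ H1 ⇒ 7
tell(3) @ H0 ⇒ log+=3
H0 returns (7, (3))
H1 returns (7, (3))
H2 returns [(7, (3))]
H3 returns [[(7, (3))]]
= [[(7, (3))]]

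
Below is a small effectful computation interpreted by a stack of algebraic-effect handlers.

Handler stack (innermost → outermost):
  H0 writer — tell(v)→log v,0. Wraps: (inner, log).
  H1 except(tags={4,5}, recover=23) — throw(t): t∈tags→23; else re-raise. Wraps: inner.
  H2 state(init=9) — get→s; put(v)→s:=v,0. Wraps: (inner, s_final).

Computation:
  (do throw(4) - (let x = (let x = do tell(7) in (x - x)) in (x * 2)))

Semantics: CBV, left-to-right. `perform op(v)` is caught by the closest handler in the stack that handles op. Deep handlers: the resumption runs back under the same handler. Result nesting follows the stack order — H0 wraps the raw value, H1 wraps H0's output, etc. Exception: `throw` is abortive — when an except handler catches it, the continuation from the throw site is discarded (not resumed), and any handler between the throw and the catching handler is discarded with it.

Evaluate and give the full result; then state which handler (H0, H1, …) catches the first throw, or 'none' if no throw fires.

Answer: (23, 9) ; first throw caught by: H1

Working:
throw(4) @ H1 caught ⇒ 23
H2 returns (23, 9)
= (23, 9)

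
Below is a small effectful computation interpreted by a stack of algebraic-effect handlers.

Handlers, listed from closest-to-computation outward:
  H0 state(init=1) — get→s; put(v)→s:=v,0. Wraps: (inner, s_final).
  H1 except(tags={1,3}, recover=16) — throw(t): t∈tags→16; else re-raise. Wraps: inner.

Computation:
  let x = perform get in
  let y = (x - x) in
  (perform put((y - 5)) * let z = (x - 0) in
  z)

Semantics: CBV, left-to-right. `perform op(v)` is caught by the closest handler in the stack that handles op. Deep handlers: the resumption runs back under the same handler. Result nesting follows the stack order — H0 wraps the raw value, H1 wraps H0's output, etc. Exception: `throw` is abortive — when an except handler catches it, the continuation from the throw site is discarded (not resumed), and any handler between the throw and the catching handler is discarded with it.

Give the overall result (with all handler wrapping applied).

Working:
get @ H0 ⇒ 1
put(-5) @ H0 ⇒ s:=-5
H0 returns (0, -5)
H1 returns (0, -5)
= (0, -5)

Answer: (0, -5)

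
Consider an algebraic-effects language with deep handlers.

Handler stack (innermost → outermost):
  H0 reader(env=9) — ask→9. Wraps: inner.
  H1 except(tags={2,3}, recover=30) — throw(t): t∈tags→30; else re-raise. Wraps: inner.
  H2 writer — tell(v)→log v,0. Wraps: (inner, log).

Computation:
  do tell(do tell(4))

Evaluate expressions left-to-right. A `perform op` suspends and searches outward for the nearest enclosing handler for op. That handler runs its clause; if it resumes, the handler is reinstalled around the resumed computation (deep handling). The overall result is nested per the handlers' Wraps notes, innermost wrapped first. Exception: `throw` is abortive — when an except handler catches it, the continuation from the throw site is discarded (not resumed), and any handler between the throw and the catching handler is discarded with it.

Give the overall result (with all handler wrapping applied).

Step-by-step:
tell(4) @ H2 ⇒ log+=4
tell(0) @ H2 ⇒ log+=0
H0 returns 0
H1 returns 0
H2 returns (0, (4, 0))
= (0, (4, 0))

Answer: (0, (4, 0))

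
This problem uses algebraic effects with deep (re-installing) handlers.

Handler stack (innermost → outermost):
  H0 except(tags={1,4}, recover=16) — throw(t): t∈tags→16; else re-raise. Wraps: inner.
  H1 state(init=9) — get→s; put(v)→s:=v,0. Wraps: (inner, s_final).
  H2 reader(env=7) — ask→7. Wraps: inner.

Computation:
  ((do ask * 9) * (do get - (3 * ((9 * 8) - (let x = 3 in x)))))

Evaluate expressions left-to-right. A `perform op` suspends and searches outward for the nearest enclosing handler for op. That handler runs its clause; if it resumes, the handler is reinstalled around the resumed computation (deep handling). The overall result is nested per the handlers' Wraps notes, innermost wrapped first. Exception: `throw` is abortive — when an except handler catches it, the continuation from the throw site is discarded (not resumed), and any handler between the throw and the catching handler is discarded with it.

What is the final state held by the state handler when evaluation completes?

Working:
ask @ H2 ⇒ 7
get @ H1 ⇒ 9
H0 returns -12474
H1 returns (-12474, 9)
H2 returns (-12474, 9)
= (-12474, 9)

Answer: 9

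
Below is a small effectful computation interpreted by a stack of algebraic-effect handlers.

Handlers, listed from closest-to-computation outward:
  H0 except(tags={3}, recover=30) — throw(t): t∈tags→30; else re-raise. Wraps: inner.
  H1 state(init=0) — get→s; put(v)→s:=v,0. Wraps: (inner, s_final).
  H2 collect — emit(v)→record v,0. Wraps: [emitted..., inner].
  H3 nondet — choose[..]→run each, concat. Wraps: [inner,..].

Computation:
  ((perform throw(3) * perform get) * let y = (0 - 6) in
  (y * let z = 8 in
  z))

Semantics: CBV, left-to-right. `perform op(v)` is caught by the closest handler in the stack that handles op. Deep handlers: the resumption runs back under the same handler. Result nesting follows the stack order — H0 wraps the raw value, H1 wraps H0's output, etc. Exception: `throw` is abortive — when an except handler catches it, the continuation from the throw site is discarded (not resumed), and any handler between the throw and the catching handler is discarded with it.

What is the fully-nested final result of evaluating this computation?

Answer: [[(30, 0)]]

Step-by-step:
throw(3) @ H0 caught ⇒ 30
H1 returns (30, 0)
H2 returns [(30, 0)]
H3 returns [[(30, 0)]]
= [[(30, 0)]]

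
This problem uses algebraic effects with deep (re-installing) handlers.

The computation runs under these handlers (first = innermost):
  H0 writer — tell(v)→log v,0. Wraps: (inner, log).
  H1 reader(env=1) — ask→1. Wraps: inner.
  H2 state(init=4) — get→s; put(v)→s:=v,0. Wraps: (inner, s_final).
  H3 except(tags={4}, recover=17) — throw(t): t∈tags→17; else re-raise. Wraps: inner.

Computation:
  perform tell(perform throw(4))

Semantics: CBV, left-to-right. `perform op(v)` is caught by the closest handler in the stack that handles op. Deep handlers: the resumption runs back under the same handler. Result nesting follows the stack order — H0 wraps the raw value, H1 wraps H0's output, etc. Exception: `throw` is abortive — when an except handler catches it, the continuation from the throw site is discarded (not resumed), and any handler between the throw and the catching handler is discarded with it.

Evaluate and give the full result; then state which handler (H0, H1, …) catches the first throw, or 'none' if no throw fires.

Step-by-step:
throw(4) @ H3 caught ⇒ 17
= 17

Answer: 17 ; first throw caught by: H3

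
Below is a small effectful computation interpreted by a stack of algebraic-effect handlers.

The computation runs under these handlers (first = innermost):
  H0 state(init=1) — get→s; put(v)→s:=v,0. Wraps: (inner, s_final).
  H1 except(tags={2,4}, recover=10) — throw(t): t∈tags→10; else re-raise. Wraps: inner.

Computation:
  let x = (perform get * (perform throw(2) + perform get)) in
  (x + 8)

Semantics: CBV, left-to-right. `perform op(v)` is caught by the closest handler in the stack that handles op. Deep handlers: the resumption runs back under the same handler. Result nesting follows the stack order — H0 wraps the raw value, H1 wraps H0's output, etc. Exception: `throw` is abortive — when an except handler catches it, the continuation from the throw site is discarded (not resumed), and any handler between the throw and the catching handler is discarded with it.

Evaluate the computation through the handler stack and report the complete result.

Step-by-step:
get @ H0 ⇒ 1
throw(2) @ H1 caught ⇒ 10
= 10

Answer: 10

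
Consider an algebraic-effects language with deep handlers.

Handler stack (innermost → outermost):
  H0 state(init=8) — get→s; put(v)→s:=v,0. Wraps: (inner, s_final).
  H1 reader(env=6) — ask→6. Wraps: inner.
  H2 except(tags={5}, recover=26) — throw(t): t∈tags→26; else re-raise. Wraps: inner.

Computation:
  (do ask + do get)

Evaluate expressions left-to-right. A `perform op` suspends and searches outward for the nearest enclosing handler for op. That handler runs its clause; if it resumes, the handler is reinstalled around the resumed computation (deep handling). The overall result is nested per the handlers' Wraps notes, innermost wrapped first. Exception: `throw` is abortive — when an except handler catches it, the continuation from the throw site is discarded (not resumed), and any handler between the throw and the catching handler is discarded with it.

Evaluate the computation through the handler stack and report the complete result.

Answer: (14, 8)

Step-by-step:
ask @ H1 ⇒ 6
get @ H0 ⇒ 8
H0 returns (14, 8)
H1 returns (14, 8)
H2 returns (14, 8)
= (14, 8)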